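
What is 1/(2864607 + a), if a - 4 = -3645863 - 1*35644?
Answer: -1/816896 ≈ -1.2241e-6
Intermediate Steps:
a = -3681503 (a = 4 + (-3645863 - 1*35644) = 4 + (-3645863 - 35644) = 4 - 3681507 = -3681503)
1/(2864607 + a) = 1/(2864607 - 3681503) = 1/(-816896) = -1/816896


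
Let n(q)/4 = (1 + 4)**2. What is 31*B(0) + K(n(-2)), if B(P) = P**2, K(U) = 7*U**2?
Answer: 70000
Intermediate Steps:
n(q) = 100 (n(q) = 4*(1 + 4)**2 = 4*5**2 = 4*25 = 100)
31*B(0) + K(n(-2)) = 31*0**2 + 7*100**2 = 31*0 + 7*10000 = 0 + 70000 = 70000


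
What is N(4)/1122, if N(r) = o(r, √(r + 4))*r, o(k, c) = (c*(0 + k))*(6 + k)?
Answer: 160*√2/561 ≈ 0.40334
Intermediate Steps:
o(k, c) = c*k*(6 + k) (o(k, c) = (c*k)*(6 + k) = c*k*(6 + k))
N(r) = r²*√(4 + r)*(6 + r) (N(r) = (√(r + 4)*r*(6 + r))*r = (√(4 + r)*r*(6 + r))*r = (r*√(4 + r)*(6 + r))*r = r²*√(4 + r)*(6 + r))
N(4)/1122 = (4²*√(4 + 4)*(6 + 4))/1122 = (16*√8*10)/1122 = (16*(2*√2)*10)/1122 = (320*√2)/1122 = 160*√2/561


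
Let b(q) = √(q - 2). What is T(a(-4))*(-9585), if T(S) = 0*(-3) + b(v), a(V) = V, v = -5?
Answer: -9585*I*√7 ≈ -25360.0*I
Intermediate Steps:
b(q) = √(-2 + q)
T(S) = I*√7 (T(S) = 0*(-3) + √(-2 - 5) = 0 + √(-7) = 0 + I*√7 = I*√7)
T(a(-4))*(-9585) = (I*√7)*(-9585) = -9585*I*√7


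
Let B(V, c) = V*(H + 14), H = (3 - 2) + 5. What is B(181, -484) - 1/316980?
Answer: 1147467599/316980 ≈ 3620.0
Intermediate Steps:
H = 6 (H = 1 + 5 = 6)
B(V, c) = 20*V (B(V, c) = V*(6 + 14) = V*20 = 20*V)
B(181, -484) - 1/316980 = 20*181 - 1/316980 = 3620 - 1*1/316980 = 3620 - 1/316980 = 1147467599/316980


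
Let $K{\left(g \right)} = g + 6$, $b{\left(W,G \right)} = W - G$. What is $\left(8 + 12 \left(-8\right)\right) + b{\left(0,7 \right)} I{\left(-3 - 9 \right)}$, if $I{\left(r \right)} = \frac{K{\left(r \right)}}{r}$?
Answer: $- \frac{183}{2} \approx -91.5$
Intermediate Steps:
$K{\left(g \right)} = 6 + g$
$I{\left(r \right)} = \frac{6 + r}{r}$
$\left(8 + 12 \left(-8\right)\right) + b{\left(0,7 \right)} I{\left(-3 - 9 \right)} = \left(8 + 12 \left(-8\right)\right) + \left(0 - 7\right) \frac{6 - 12}{-3 - 9} = \left(8 - 96\right) + \left(0 - 7\right) \frac{6 - 12}{-12} = -88 - 7 \left(\left(- \frac{1}{12}\right) \left(-6\right)\right) = -88 - \frac{7}{2} = - \frac{183}{2}$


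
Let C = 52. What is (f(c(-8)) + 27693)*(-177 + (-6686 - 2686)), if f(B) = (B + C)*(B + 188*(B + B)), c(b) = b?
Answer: 1002750039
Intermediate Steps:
f(B) = 377*B*(52 + B) (f(B) = (B + 52)*(B + 188*(B + B)) = (52 + B)*(B + 188*(2*B)) = (52 + B)*(B + 376*B) = (52 + B)*(377*B) = 377*B*(52 + B))
(f(c(-8)) + 27693)*(-177 + (-6686 - 2686)) = (377*(-8)*(52 - 8) + 27693)*(-177 + (-6686 - 2686)) = (377*(-8)*44 + 27693)*(-177 - 9372) = (-132704 + 27693)*(-9549) = -105011*(-9549) = 1002750039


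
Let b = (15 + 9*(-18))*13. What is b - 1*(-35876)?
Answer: 33965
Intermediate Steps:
b = -1911 (b = (15 - 162)*13 = -147*13 = -1911)
b - 1*(-35876) = -1911 - 1*(-35876) = -1911 + 35876 = 33965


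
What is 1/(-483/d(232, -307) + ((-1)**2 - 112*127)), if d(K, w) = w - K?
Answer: -77/1095102 ≈ -7.0313e-5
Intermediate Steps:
1/(-483/d(232, -307) + ((-1)**2 - 112*127)) = 1/(-483/(-307 - 1*232) + ((-1)**2 - 112*127)) = 1/(-483/(-307 - 232) + (1 - 14224)) = 1/(-483/(-539) - 14223) = 1/(-483*(-1/539) - 14223) = 1/(69/77 - 14223) = 1/(-1095102/77) = -77/1095102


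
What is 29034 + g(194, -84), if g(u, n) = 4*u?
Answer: 29810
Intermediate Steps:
29034 + g(194, -84) = 29034 + 4*194 = 29034 + 776 = 29810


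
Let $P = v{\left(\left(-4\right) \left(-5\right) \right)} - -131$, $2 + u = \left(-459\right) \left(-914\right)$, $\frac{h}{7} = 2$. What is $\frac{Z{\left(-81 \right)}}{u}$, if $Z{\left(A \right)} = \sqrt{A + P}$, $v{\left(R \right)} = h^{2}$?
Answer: $\frac{\sqrt{246}}{419524} \approx 3.7386 \cdot 10^{-5}$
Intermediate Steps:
$h = 14$ ($h = 7 \cdot 2 = 14$)
$v{\left(R \right)} = 196$ ($v{\left(R \right)} = 14^{2} = 196$)
$u = 419524$ ($u = -2 - -419526 = -2 + 419526 = 419524$)
$P = 327$ ($P = 196 - -131 = 196 + 131 = 327$)
$Z{\left(A \right)} = \sqrt{327 + A}$ ($Z{\left(A \right)} = \sqrt{A + 327} = \sqrt{327 + A}$)
$\frac{Z{\left(-81 \right)}}{u} = \frac{\sqrt{327 - 81}}{419524} = \sqrt{246} \cdot \frac{1}{419524} = \frac{\sqrt{246}}{419524}$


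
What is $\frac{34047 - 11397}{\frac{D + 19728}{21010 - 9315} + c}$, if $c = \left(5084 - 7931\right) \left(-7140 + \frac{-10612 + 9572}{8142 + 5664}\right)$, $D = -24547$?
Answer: $\frac{46885839750}{42078838602937} \approx 0.0011142$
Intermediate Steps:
$c = \frac{3598019620}{177}$ ($c = - 2847 \left(-7140 - \frac{1040}{13806}\right) = - 2847 \left(-7140 - \frac{40}{531}\right) = \left(-2847\right) \left(- \frac{3791380}{531}\right) = \frac{3598019620}{177} \approx 2.0328 \cdot 10^{7}$)
$\frac{34047 - 11397}{\frac{D + 19728}{21010 - 9315} + c} = \frac{34047 - 11397}{\frac{-24547 + 19728}{21010 - 9315} + \frac{3598019620}{177}} = \frac{22650}{- \frac{4819}{11695} + \frac{3598019620}{177}} = \frac{22650}{\frac{42078838602937}{2070015}} = 22650 \cdot \frac{2070015}{42078838602937} = \frac{46885839750}{42078838602937}$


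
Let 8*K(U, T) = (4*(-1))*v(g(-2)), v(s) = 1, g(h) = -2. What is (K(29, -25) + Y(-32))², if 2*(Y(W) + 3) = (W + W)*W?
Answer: 4165681/4 ≈ 1.0414e+6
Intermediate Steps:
Y(W) = -3 + W² (Y(W) = -3 + ((W + W)*W)/2 = -3 + ((2*W)*W)/2 = -3 + (2*W²)/2 = -3 + W²)
K(U, T) = -½ (K(U, T) = ((4*(-1))*1)/8 = (-4*1)/8 = (⅛)*(-4) = -½)
(K(29, -25) + Y(-32))² = (-½ + (-3 + (-32)²))² = (-½ + (-3 + 1024))² = (-½ + 1021)² = (2041/2)² = 4165681/4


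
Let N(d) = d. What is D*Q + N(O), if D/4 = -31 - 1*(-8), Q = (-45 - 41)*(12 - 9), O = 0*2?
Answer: 23736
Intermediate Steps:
O = 0
Q = -258 (Q = -86*3 = -258)
D = -92 (D = 4*(-31 - 1*(-8)) = 4*(-31 + 8) = 4*(-23) = -92)
D*Q + N(O) = -92*(-258) + 0 = 23736 + 0 = 23736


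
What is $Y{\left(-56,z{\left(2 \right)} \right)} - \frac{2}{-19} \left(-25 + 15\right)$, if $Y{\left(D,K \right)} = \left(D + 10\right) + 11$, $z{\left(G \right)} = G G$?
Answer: $- \frac{685}{19} \approx -36.053$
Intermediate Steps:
$z{\left(G \right)} = G^{2}$
$Y{\left(D,K \right)} = 21 + D$ ($Y{\left(D,K \right)} = \left(10 + D\right) + 11 = 21 + D$)
$Y{\left(-56,z{\left(2 \right)} \right)} - \frac{2}{-19} \left(-25 + 15\right) = \left(21 - 56\right) - \frac{2}{-19} \left(-25 + 15\right) = -35 - 2 \left(- \frac{1}{19}\right) \left(-10\right) = -35 - \left(- \frac{2}{19}\right) \left(-10\right) = -35 - \frac{20}{19} = - \frac{685}{19}$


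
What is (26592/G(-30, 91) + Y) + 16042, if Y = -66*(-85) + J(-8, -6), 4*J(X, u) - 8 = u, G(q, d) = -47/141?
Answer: -116247/2 ≈ -58124.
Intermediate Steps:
G(q, d) = -⅓ (G(q, d) = -47*1/141 = -⅓)
J(X, u) = 2 + u/4
Y = 11221/2 (Y = -66*(-85) + (2 + (¼)*(-6)) = 5610 + (2 - 3/2) = 5610 + ½ = 11221/2 ≈ 5610.5)
(26592/G(-30, 91) + Y) + 16042 = (26592/(-⅓) + 11221/2) + 16042 = (26592*(-3) + 11221/2) + 16042 = (-79776 + 11221/2) + 16042 = -148331/2 + 16042 = -116247/2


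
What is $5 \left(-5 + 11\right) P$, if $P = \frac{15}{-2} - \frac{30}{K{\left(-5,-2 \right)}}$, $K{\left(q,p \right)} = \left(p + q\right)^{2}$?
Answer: $- \frac{11925}{49} \approx -243.37$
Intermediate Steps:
$P = - \frac{795}{98}$ ($P = \frac{15}{-2} - \frac{30}{\left(-2 - 5\right)^{2}} = 15 \left(- \frac{1}{2}\right) - \frac{30}{\left(-7\right)^{2}} = - \frac{15}{2} - \frac{30}{49} = - \frac{795}{98} \approx -8.1122$)
$5 \left(-5 + 11\right) P = 5 \left(-5 + 11\right) \left(- \frac{795}{98}\right) = 5 \cdot 6 \left(- \frac{795}{98}\right) = 30 \left(- \frac{795}{98}\right) = - \frac{11925}{49}$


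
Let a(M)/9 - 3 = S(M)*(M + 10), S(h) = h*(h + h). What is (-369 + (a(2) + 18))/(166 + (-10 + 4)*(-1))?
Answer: 135/43 ≈ 3.1395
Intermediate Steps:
S(h) = 2*h**2 (S(h) = h*(2*h) = 2*h**2)
a(M) = 27 + 18*M**2*(10 + M) (a(M) = 27 + 9*((2*M**2)*(M + 10)) = 27 + 9*((2*M**2)*(10 + M)) = 27 + 9*(2*M**2*(10 + M)) = 27 + 18*M**2*(10 + M))
(-369 + (a(2) + 18))/(166 + (-10 + 4)*(-1)) = (-369 + ((27 + 18*2**3 + 180*2**2) + 18))/(166 + (-10 + 4)*(-1)) = (-369 + ((27 + 18*8 + 180*4) + 18))/(166 - 6*(-1)) = (-369 + ((27 + 144 + 720) + 18))/(166 + 6) = (-369 + (891 + 18))/172 = (-369 + 909)*(1/172) = 540*(1/172) = 135/43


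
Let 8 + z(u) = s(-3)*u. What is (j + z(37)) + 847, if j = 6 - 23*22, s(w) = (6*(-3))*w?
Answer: 2337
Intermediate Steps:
s(w) = -18*w
z(u) = -8 + 54*u (z(u) = -8 + (-18*(-3))*u = -8 + 54*u)
j = -500 (j = 6 - 506 = -500)
(j + z(37)) + 847 = (-500 + (-8 + 54*37)) + 847 = (-500 + (-8 + 1998)) + 847 = (-500 + 1990) + 847 = 1490 + 847 = 2337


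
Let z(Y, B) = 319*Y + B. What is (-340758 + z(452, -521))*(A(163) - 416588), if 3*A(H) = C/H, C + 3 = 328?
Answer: 13383215166279/163 ≈ 8.2106e+10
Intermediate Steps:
z(Y, B) = B + 319*Y
C = 325 (C = -3 + 328 = 325)
A(H) = 325/(3*H) (A(H) = (325/H)/3 = 325/(3*H))
(-340758 + z(452, -521))*(A(163) - 416588) = (-340758 + (-521 + 319*452))*((325/3)/163 - 416588) = (-340758 + (-521 + 144188))*((325/3)*(1/163) - 416588) = (-340758 + 143667)*(325/489 - 416588) = -197091*(-203711207/489) = 13383215166279/163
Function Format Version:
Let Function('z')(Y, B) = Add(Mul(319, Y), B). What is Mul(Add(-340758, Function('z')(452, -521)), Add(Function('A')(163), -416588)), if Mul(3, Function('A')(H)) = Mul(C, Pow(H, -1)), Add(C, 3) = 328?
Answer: Rational(13383215166279, 163) ≈ 8.2106e+10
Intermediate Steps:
Function('z')(Y, B) = Add(B, Mul(319, Y))
C = 325 (C = Add(-3, 328) = 325)
Function('A')(H) = Mul(Rational(325, 3), Pow(H, -1)) (Function('A')(H) = Mul(Rational(1, 3), Mul(325, Pow(H, -1))) = Mul(Rational(325, 3), Pow(H, -1)))
Mul(Add(-340758, Function('z')(452, -521)), Add(Function('A')(163), -416588)) = Mul(Add(-340758, Add(-521, Mul(319, 452))), Add(Mul(Rational(325, 3), Pow(163, -1)), -416588)) = Mul(Add(-340758, Add(-521, 144188)), Add(Mul(Rational(325, 3), Rational(1, 163)), -416588)) = Mul(Add(-340758, 143667), Add(Rational(325, 489), -416588)) = Mul(-197091, Rational(-203711207, 489)) = Rational(13383215166279, 163)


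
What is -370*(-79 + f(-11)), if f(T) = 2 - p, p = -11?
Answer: 24420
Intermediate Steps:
f(T) = 13 (f(T) = 2 - 1*(-11) = 2 + 11 = 13)
-370*(-79 + f(-11)) = -370*(-79 + 13) = -370*(-66) = 24420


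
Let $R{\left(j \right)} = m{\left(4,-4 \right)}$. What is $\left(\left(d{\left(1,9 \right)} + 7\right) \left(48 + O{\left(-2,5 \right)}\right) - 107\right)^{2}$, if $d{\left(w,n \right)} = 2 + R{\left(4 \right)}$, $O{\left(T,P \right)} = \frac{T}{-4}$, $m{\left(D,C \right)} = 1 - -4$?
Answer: $327184$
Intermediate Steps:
$m{\left(D,C \right)} = 5$ ($m{\left(D,C \right)} = 1 + 4 = 5$)
$R{\left(j \right)} = 5$
$O{\left(T,P \right)} = - \frac{T}{4}$ ($O{\left(T,P \right)} = T \left(- \frac{1}{4}\right) = - \frac{T}{4}$)
$d{\left(w,n \right)} = 7$ ($d{\left(w,n \right)} = 2 + 5 = 7$)
$\left(\left(d{\left(1,9 \right)} + 7\right) \left(48 + O{\left(-2,5 \right)}\right) - 107\right)^{2} = \left(\left(7 + 7\right) \left(48 - - \frac{1}{2}\right) - 107\right)^{2} = \left(14 \left(48 + \frac{1}{2}\right) - 107\right)^{2} = \left(14 \cdot \frac{97}{2} - 107\right)^{2} = \left(679 - 107\right)^{2} = 572^{2} = 327184$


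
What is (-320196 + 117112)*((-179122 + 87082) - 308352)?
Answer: 81313208928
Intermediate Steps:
(-320196 + 117112)*((-179122 + 87082) - 308352) = -203084*(-92040 - 308352) = -203084*(-400392) = 81313208928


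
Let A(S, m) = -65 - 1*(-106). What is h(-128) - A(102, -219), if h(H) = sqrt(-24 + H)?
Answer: -41 + 2*I*sqrt(38) ≈ -41.0 + 12.329*I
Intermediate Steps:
A(S, m) = 41 (A(S, m) = -65 + 106 = 41)
h(-128) - A(102, -219) = sqrt(-24 - 128) - 1*41 = sqrt(-152) - 41 = 2*I*sqrt(38) - 41 = -41 + 2*I*sqrt(38)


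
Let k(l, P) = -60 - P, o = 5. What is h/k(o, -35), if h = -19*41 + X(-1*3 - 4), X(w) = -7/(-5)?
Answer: 3888/125 ≈ 31.104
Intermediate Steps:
X(w) = 7/5 (X(w) = -7*(-⅕) = 7/5)
h = -3888/5 (h = -19*41 + 7/5 = -779 + 7/5 = -3888/5 ≈ -777.60)
h/k(o, -35) = -3888/(5*(-60 - 1*(-35))) = -3888/(5*(-60 + 35)) = -3888/5/(-25) = -3888/5*(-1/25) = 3888/125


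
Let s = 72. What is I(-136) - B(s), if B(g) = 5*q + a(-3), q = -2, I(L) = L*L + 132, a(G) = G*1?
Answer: 18641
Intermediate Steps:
a(G) = G
I(L) = 132 + L² (I(L) = L² + 132 = 132 + L²)
B(g) = -13 (B(g) = 5*(-2) - 3 = -10 - 3 = -13)
I(-136) - B(s) = (132 + (-136)²) - 1*(-13) = (132 + 18496) + 13 = 18628 + 13 = 18641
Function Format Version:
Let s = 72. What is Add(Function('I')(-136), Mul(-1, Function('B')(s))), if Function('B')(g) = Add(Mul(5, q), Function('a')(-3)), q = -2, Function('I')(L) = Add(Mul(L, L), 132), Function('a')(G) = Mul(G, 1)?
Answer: 18641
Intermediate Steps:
Function('a')(G) = G
Function('I')(L) = Add(132, Pow(L, 2)) (Function('I')(L) = Add(Pow(L, 2), 132) = Add(132, Pow(L, 2)))
Function('B')(g) = -13 (Function('B')(g) = Add(Mul(5, -2), -3) = Add(-10, -3) = -13)
Add(Function('I')(-136), Mul(-1, Function('B')(s))) = Add(Add(132, Pow(-136, 2)), Mul(-1, -13)) = Add(Add(132, 18496), 13) = Add(18628, 13) = 18641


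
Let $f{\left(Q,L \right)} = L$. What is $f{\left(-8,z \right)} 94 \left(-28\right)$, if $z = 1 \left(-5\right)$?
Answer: $13160$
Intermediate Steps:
$z = -5$
$f{\left(-8,z \right)} 94 \left(-28\right) = \left(-5\right) 94 \left(-28\right) = \left(-470\right) \left(-28\right) = 13160$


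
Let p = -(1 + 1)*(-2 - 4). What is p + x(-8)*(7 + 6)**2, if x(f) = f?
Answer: -1340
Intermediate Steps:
p = 12 (p = -2*(-6) = -1*(-12) = 12)
p + x(-8)*(7 + 6)**2 = 12 - 8*(7 + 6)**2 = 12 - 8*13**2 = 12 - 8*169 = 12 - 1352 = -1340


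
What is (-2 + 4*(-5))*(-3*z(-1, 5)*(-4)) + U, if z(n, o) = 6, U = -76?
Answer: -1660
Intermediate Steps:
(-2 + 4*(-5))*(-3*z(-1, 5)*(-4)) + U = (-2 + 4*(-5))*(-3*6*(-4)) - 76 = (-2 - 20)*(-18*(-4)) - 76 = -22*72 - 76 = -1584 - 76 = -1660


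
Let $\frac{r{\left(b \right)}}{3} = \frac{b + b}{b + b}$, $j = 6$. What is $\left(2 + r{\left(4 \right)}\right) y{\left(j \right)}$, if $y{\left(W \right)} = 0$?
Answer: $0$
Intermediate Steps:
$r{\left(b \right)} = 3$ ($r{\left(b \right)} = 3 \frac{b + b}{b + b} = 3 \frac{2 b}{2 b} = 3 \cdot 2 b \frac{1}{2 b} = 3 \cdot 1 = 3$)
$\left(2 + r{\left(4 \right)}\right) y{\left(j \right)} = \left(2 + 3\right) 0 = 5 \cdot 0 = 0$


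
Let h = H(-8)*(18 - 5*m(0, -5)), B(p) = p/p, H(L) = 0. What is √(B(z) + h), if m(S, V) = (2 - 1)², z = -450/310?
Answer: 1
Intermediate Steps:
z = -45/31 (z = -450*1/310 = -45/31 ≈ -1.4516)
m(S, V) = 1 (m(S, V) = 1² = 1)
B(p) = 1
h = 0 (h = 0*(18 - 5*1) = 0*(18 - 5) = 0*13 = 0)
√(B(z) + h) = √(1 + 0) = √1 = 1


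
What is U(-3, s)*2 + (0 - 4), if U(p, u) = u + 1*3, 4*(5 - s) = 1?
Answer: 23/2 ≈ 11.500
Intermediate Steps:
s = 19/4 (s = 5 - 1/4*1 = 5 - 1/4 = 19/4 ≈ 4.7500)
U(p, u) = 3 + u (U(p, u) = u + 3 = 3 + u)
U(-3, s)*2 + (0 - 4) = (3 + 19/4)*2 + (0 - 4) = (31/4)*2 - 4 = 31/2 - 4 = 23/2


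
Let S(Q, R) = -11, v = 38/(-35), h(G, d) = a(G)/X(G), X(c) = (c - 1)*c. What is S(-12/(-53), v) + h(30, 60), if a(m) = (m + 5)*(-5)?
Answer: -1949/174 ≈ -11.201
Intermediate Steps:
a(m) = -25 - 5*m (a(m) = (5 + m)*(-5) = -25 - 5*m)
X(c) = c*(-1 + c) (X(c) = (-1 + c)*c = c*(-1 + c))
h(G, d) = (-25 - 5*G)/(G*(-1 + G)) (h(G, d) = (-25 - 5*G)/((G*(-1 + G))) = (-25 - 5*G)*(1/(G*(-1 + G))) = (-25 - 5*G)/(G*(-1 + G)))
v = -38/35 (v = 38*(-1/35) = -38/35 ≈ -1.0857)
S(-12/(-53), v) + h(30, 60) = -11 + 5*(-5 - 1*30)/(30*(-1 + 30)) = -11 + 5*(1/30)*(-5 - 30)/29 = -11 + 5*(1/30)*(1/29)*(-35) = -11 - 35/174 = -1949/174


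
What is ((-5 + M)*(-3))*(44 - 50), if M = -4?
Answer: -162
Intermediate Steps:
((-5 + M)*(-3))*(44 - 50) = ((-5 - 4)*(-3))*(44 - 50) = -9*(-3)*(-6) = 27*(-6) = -162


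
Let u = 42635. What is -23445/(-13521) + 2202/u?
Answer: 343116939/192155945 ≈ 1.7856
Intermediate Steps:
-23445/(-13521) + 2202/u = -23445/(-13521) + 2202/42635 = -23445*(-1/13521) + 2202*(1/42635) = 7815/4507 + 2202/42635 = 343116939/192155945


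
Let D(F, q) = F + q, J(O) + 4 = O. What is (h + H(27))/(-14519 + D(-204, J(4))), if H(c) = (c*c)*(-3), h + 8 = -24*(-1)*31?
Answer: 1451/14723 ≈ 0.098553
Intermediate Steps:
J(O) = -4 + O
h = 736 (h = -8 - 24*(-1)*31 = -8 + 24*31 = -8 + 744 = 736)
H(c) = -3*c**2 (H(c) = c**2*(-3) = -3*c**2)
(h + H(27))/(-14519 + D(-204, J(4))) = (736 - 3*27**2)/(-14519 + (-204 + (-4 + 4))) = (736 - 3*729)/(-14519 + (-204 + 0)) = (736 - 2187)/(-14519 - 204) = -1451/(-14723) = -1451*(-1/14723) = 1451/14723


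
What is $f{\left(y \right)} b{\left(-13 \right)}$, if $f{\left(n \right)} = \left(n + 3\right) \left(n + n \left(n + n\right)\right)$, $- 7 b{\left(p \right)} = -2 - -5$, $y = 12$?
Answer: $- \frac{13500}{7} \approx -1928.6$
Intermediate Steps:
$b{\left(p \right)} = - \frac{3}{7}$ ($b{\left(p \right)} = - \frac{-2 - -5}{7} = - \frac{-2 + 5}{7} = \left(- \frac{1}{7}\right) 3 = - \frac{3}{7}$)
$f{\left(n \right)} = \left(3 + n\right) \left(n + 2 n^{2}\right)$ ($f{\left(n \right)} = \left(3 + n\right) \left(n + n 2 n\right) = \left(3 + n\right) \left(n + 2 n^{2}\right)$)
$f{\left(y \right)} b{\left(-13 \right)} = 12 \left(3 + 2 \cdot 12^{2} + 7 \cdot 12\right) \left(- \frac{3}{7}\right) = 12 \left(3 + 2 \cdot 144 + 84\right) \left(- \frac{3}{7}\right) = 12 \left(3 + 288 + 84\right) \left(- \frac{3}{7}\right) = 12 \cdot 375 \left(- \frac{3}{7}\right) = 4500 \left(- \frac{3}{7}\right) = - \frac{13500}{7}$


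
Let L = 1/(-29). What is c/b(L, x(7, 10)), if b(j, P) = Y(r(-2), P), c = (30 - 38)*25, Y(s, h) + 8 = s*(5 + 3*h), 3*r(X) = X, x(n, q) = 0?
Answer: 300/17 ≈ 17.647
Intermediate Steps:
r(X) = X/3
L = -1/29 ≈ -0.034483
Y(s, h) = -8 + s*(5 + 3*h)
c = -200 (c = -8*25 = -200)
b(j, P) = -34/3 - 2*P (b(j, P) = -8 + 5*((⅓)*(-2)) + 3*P*((⅓)*(-2)) = -8 + 5*(-⅔) + 3*P*(-⅔) = -8 - 10/3 - 2*P = -34/3 - 2*P)
c/b(L, x(7, 10)) = -200/(-34/3 - 2*0) = -200/(-34/3 + 0) = -200/(-34/3) = -200*(-3/34) = 300/17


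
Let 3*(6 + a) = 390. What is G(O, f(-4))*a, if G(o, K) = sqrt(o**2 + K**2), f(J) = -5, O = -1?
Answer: 124*sqrt(26) ≈ 632.28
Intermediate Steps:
a = 124 (a = -6 + (1/3)*390 = -6 + 130 = 124)
G(o, K) = sqrt(K**2 + o**2)
G(O, f(-4))*a = sqrt((-5)**2 + (-1)**2)*124 = sqrt(25 + 1)*124 = sqrt(26)*124 = 124*sqrt(26)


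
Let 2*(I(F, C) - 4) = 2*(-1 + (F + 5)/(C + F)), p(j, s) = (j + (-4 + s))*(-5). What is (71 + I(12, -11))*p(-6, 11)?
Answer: -455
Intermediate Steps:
p(j, s) = 20 - 5*j - 5*s (p(j, s) = (-4 + j + s)*(-5) = 20 - 5*j - 5*s)
I(F, C) = 3 + (5 + F)/(C + F) (I(F, C) = 4 + (2*(-1 + (F + 5)/(C + F)))/2 = 4 + (2*(-1 + (5 + F)/(C + F)))/2 = 4 + (-2 + 2*(5 + F)/(C + F))/2 = 4 + (-1 + (5 + F)/(C + F)) = 3 + (5 + F)/(C + F))
(71 + I(12, -11))*p(-6, 11) = (71 + (5 + 3*(-11) + 4*12)/(-11 + 12))*(20 - 5*(-6) - 5*11) = (71 + (5 - 33 + 48)/1)*(20 + 30 - 55) = (71 + 1*20)*(-5) = (71 + 20)*(-5) = 91*(-5) = -455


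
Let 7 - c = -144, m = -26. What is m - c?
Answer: -177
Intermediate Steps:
c = 151 (c = 7 - 1*(-144) = 7 + 144 = 151)
m - c = -26 - 1*151 = -26 - 151 = -177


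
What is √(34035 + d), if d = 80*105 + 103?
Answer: √42538 ≈ 206.25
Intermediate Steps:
d = 8503 (d = 8400 + 103 = 8503)
√(34035 + d) = √(34035 + 8503) = √42538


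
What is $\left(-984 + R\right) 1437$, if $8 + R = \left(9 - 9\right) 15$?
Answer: $-1425504$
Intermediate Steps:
$R = -8$ ($R = -8 + \left(9 - 9\right) 15 = -8 + 0 \cdot 15 = -8 + 0 = -8$)
$\left(-984 + R\right) 1437 = \left(-984 - 8\right) 1437 = \left(-992\right) 1437 = -1425504$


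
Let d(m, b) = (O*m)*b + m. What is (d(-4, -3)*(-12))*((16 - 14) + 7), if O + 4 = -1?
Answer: 6912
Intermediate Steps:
O = -5 (O = -4 - 1 = -5)
d(m, b) = m - 5*b*m (d(m, b) = (-5*m)*b + m = -5*b*m + m = m - 5*b*m)
(d(-4, -3)*(-12))*((16 - 14) + 7) = (-4*(1 - 5*(-3))*(-12))*((16 - 14) + 7) = (-4*(1 + 15)*(-12))*(2 + 7) = (-4*16*(-12))*9 = -64*(-12)*9 = 768*9 = 6912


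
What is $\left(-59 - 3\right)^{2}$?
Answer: $3844$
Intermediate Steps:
$\left(-59 - 3\right)^{2} = \left(-62\right)^{2} = 3844$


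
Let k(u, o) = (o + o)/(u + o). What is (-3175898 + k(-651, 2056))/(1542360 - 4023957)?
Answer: 1487377526/1162214595 ≈ 1.2798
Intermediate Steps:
k(u, o) = 2*o/(o + u) (k(u, o) = (2*o)/(o + u) = 2*o/(o + u))
(-3175898 + k(-651, 2056))/(1542360 - 4023957) = (-3175898 + 2*2056/(2056 - 651))/(1542360 - 4023957) = (-3175898 + 2*2056/1405)/(-2481597) = (-3175898 + 2*2056*(1/1405))*(-1/2481597) = (-3175898 + 4112/1405)*(-1/2481597) = -4462132578/1405*(-1/2481597) = 1487377526/1162214595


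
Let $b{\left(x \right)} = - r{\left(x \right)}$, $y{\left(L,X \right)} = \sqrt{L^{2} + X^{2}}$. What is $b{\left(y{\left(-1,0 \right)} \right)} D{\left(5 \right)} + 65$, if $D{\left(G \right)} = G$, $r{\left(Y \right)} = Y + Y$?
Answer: $55$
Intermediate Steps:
$r{\left(Y \right)} = 2 Y$
$b{\left(x \right)} = - 2 x$
$b{\left(y{\left(-1,0 \right)} \right)} D{\left(5 \right)} + 65 = - 2 \sqrt{\left(-1\right)^{2} + 0^{2}} \cdot 5 + 65 = - 2 \sqrt{1 + 0} \cdot 5 + 65 = - 2 \sqrt{1} \cdot 5 + 65 = \left(-2\right) 1 \cdot 5 + 65 = \left(-2\right) 5 + 65 = -10 + 65 = 55$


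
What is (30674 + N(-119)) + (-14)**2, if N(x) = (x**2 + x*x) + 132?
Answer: 59324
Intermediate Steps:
N(x) = 132 + 2*x**2 (N(x) = (x**2 + x**2) + 132 = 2*x**2 + 132 = 132 + 2*x**2)
(30674 + N(-119)) + (-14)**2 = (30674 + (132 + 2*(-119)**2)) + (-14)**2 = (30674 + (132 + 2*14161)) + 196 = (30674 + (132 + 28322)) + 196 = (30674 + 28454) + 196 = 59128 + 196 = 59324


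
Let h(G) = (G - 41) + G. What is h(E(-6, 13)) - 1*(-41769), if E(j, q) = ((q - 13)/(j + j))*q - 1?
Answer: 41726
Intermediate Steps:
E(j, q) = -1 + q*(-13 + q)/(2*j) (E(j, q) = ((-13 + q)/((2*j)))*q - 1 = ((-13 + q)*(1/(2*j)))*q - 1 = ((-13 + q)/(2*j))*q - 1 = q*(-13 + q)/(2*j) - 1 = -1 + q*(-13 + q)/(2*j))
h(G) = -41 + 2*G (h(G) = (-41 + G) + G = -41 + 2*G)
h(E(-6, 13)) - 1*(-41769) = (-41 + 2*((1/2)*(13**2 - 13*13 - 2*(-6))/(-6))) - 1*(-41769) = (-41 + 2*((1/2)*(-1/6)*(169 - 169 + 12))) + 41769 = (-41 + 2*((1/2)*(-1/6)*12)) + 41769 = (-41 + 2*(-1)) + 41769 = (-41 - 2) + 41769 = -43 + 41769 = 41726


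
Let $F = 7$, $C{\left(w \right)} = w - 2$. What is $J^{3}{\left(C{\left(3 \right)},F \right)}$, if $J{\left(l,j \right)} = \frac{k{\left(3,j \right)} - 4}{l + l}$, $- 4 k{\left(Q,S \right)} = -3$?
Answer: $- \frac{2197}{512} \approx -4.291$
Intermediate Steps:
$k{\left(Q,S \right)} = \frac{3}{4}$ ($k{\left(Q,S \right)} = \left(- \frac{1}{4}\right) \left(-3\right) = \frac{3}{4}$)
$C{\left(w \right)} = -2 + w$
$J{\left(l,j \right)} = - \frac{13}{8 l}$ ($J{\left(l,j \right)} = \frac{\frac{3}{4} - 4}{l + l} = - \frac{13}{4 \cdot 2 l} = - \frac{13 \frac{1}{2 l}}{4} = - \frac{13}{8 l}$)
$J^{3}{\left(C{\left(3 \right)},F \right)} = \left(- \frac{13}{8 \left(-2 + 3\right)}\right)^{3} = \left(- \frac{13}{8 \cdot 1}\right)^{3} = \left(\left(- \frac{13}{8}\right) 1\right)^{3} = \left(- \frac{13}{8}\right)^{3} = - \frac{2197}{512}$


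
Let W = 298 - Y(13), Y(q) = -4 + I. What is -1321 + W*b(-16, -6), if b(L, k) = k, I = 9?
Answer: -3079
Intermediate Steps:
Y(q) = 5 (Y(q) = -4 + 9 = 5)
W = 293 (W = 298 - 1*5 = 298 - 5 = 293)
-1321 + W*b(-16, -6) = -1321 + 293*(-6) = -1321 - 1758 = -3079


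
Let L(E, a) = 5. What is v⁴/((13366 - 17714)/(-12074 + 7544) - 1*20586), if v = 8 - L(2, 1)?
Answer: -183465/46625116 ≈ -0.0039349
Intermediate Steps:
v = 3 (v = 8 - 1*5 = 8 - 5 = 3)
v⁴/((13366 - 17714)/(-12074 + 7544) - 1*20586) = 3⁴/((13366 - 17714)/(-12074 + 7544) - 1*20586) = 81/(-4348/(-4530) - 20586) = 81/(-4348*(-1/4530) - 20586) = 81/(2174/2265 - 20586) = 81/(-46625116/2265) = 81*(-2265/46625116) = -183465/46625116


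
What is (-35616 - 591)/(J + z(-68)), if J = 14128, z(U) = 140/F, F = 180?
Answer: -325863/127159 ≈ -2.5626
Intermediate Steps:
z(U) = 7/9 (z(U) = 140/180 = 140*(1/180) = 7/9)
(-35616 - 591)/(J + z(-68)) = (-35616 - 591)/(14128 + 7/9) = -36207/127159/9 = -36207*9/127159 = -325863/127159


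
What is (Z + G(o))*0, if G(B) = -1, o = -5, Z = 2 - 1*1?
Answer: 0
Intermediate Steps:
Z = 1 (Z = 2 - 1 = 1)
(Z + G(o))*0 = (1 - 1)*0 = 0*0 = 0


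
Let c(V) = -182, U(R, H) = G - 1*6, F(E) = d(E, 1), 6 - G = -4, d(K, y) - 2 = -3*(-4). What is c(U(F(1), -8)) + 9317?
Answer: 9135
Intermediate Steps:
d(K, y) = 14 (d(K, y) = 2 - 3*(-4) = 2 + 12 = 14)
G = 10 (G = 6 - 1*(-4) = 6 + 4 = 10)
F(E) = 14
U(R, H) = 4 (U(R, H) = 10 - 1*6 = 10 - 6 = 4)
c(U(F(1), -8)) + 9317 = -182 + 9317 = 9135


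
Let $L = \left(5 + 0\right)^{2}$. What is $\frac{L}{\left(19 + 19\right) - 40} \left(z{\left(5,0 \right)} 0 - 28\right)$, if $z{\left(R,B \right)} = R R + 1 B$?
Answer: $350$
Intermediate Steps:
$z{\left(R,B \right)} = B + R^{2}$ ($z{\left(R,B \right)} = R^{2} + B = B + R^{2}$)
$L = 25$ ($L = 5^{2} = 25$)
$\frac{L}{\left(19 + 19\right) - 40} \left(z{\left(5,0 \right)} 0 - 28\right) = \frac{1}{\left(19 + 19\right) - 40} \cdot 25 \left(\left(0 + 5^{2}\right) 0 - 28\right) = \frac{1}{38 - 40} \cdot 25 \left(\left(0 + 25\right) 0 - 28\right) = \frac{1}{-2} \cdot 25 \left(25 \cdot 0 - 28\right) = \left(- \frac{1}{2}\right) 25 \left(0 - 28\right) = \left(- \frac{25}{2}\right) \left(-28\right) = 350$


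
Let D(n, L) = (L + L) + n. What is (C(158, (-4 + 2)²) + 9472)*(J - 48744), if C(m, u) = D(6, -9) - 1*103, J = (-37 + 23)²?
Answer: -454263636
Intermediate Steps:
J = 196 (J = (-14)² = 196)
D(n, L) = n + 2*L (D(n, L) = 2*L + n = n + 2*L)
C(m, u) = -115 (C(m, u) = (6 + 2*(-9)) - 1*103 = (6 - 18) - 103 = -12 - 103 = -115)
(C(158, (-4 + 2)²) + 9472)*(J - 48744) = (-115 + 9472)*(196 - 48744) = 9357*(-48548) = -454263636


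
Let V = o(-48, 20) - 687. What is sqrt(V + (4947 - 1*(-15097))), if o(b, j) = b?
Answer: sqrt(19309) ≈ 138.96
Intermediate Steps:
V = -735 (V = -48 - 687 = -735)
sqrt(V + (4947 - 1*(-15097))) = sqrt(-735 + (4947 - 1*(-15097))) = sqrt(-735 + (4947 + 15097)) = sqrt(-735 + 20044) = sqrt(19309)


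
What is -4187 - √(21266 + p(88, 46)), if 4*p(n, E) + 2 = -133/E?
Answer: -4187 - √179985074/92 ≈ -4332.8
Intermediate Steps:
p(n, E) = -½ - 133/(4*E) (p(n, E) = -½ + (-133/E)/4 = -½ - 133/(4*E))
-4187 - √(21266 + p(88, 46)) = -4187 - √(21266 + (¼)*(-133 - 2*46)/46) = -4187 - √(21266 + (¼)*(1/46)*(-133 - 92)) = -4187 - √(21266 + (¼)*(1/46)*(-225)) = -4187 - √(21266 - 225/184) = -4187 - √(3912719/184) = -4187 - √179985074/92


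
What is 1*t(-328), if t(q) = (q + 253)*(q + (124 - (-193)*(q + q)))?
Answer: 9510900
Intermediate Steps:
t(q) = (124 + 387*q)*(253 + q) (t(q) = (253 + q)*(q + (124 - (-193)*2*q)) = (253 + q)*(q + (124 - (-386)*q)) = (253 + q)*(q + (124 + 386*q)) = (253 + q)*(124 + 387*q) = (124 + 387*q)*(253 + q))
1*t(-328) = 1*(31372 + 387*(-328)**2 + 98035*(-328)) = 1*(31372 + 387*107584 - 32155480) = 1*(31372 + 41635008 - 32155480) = 1*9510900 = 9510900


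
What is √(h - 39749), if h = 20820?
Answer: I*√18929 ≈ 137.58*I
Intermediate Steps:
√(h - 39749) = √(20820 - 39749) = √(-18929) = I*√18929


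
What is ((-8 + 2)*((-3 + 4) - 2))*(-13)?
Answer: -78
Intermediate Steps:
((-8 + 2)*((-3 + 4) - 2))*(-13) = -6*(1 - 2)*(-13) = -6*(-1)*(-13) = 6*(-13) = -78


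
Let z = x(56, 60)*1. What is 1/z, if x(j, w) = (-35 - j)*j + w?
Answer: -1/5036 ≈ -0.00019857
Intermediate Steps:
x(j, w) = w + j*(-35 - j) (x(j, w) = j*(-35 - j) + w = w + j*(-35 - j))
z = -5036 (z = (60 - 1*56² - 35*56)*1 = (60 - 1*3136 - 1960)*1 = (60 - 3136 - 1960)*1 = -5036*1 = -5036)
1/z = 1/(-5036) = -1/5036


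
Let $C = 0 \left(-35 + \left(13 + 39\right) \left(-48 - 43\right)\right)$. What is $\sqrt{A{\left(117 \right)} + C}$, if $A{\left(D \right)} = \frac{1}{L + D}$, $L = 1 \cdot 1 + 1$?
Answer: $\frac{\sqrt{119}}{119} \approx 0.09167$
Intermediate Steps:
$L = 2$ ($L = 1 + 1 = 2$)
$C = 0$ ($C = 0 \left(-35 + 52 \left(-91\right)\right) = 0 \left(-35 - 4732\right) = 0 \left(-4767\right) = 0$)
$A{\left(D \right)} = \frac{1}{2 + D}$
$\sqrt{A{\left(117 \right)} + C} = \sqrt{\frac{1}{2 + 117} + 0} = \sqrt{\frac{1}{119} + 0} = \sqrt{\frac{1}{119}} = \frac{\sqrt{119}}{119}$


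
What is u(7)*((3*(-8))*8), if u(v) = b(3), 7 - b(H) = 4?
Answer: -576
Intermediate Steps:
b(H) = 3 (b(H) = 7 - 1*4 = 7 - 4 = 3)
u(v) = 3
u(7)*((3*(-8))*8) = 3*((3*(-8))*8) = 3*(-24*8) = 3*(-192) = -576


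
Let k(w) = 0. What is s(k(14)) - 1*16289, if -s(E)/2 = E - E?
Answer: -16289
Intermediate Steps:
s(E) = 0 (s(E) = -2*(E - E) = -2*0 = 0)
s(k(14)) - 1*16289 = 0 - 1*16289 = 0 - 16289 = -16289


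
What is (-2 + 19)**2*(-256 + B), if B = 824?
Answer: 164152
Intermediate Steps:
(-2 + 19)**2*(-256 + B) = (-2 + 19)**2*(-256 + 824) = 17**2*568 = 289*568 = 164152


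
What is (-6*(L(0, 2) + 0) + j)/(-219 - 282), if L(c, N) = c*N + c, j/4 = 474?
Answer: -632/167 ≈ -3.7844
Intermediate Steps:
j = 1896 (j = 4*474 = 1896)
L(c, N) = c + N*c (L(c, N) = N*c + c = c + N*c)
(-6*(L(0, 2) + 0) + j)/(-219 - 282) = (-6*(0*(1 + 2) + 0) + 1896)/(-219 - 282) = (-6*(0*3 + 0) + 1896)/(-501) = -(-6*(0 + 0) + 1896)/501 = -(-6*0 + 1896)/501 = -(0 + 1896)/501 = -1/501*1896 = -632/167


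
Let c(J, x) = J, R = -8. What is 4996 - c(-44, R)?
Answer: 5040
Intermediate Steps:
4996 - c(-44, R) = 4996 - 1*(-44) = 4996 + 44 = 5040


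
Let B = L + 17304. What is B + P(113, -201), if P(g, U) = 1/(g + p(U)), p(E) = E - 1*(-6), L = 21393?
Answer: 3173153/82 ≈ 38697.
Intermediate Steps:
B = 38697 (B = 21393 + 17304 = 38697)
p(E) = 6 + E (p(E) = E + 6 = 6 + E)
P(g, U) = 1/(6 + U + g) (P(g, U) = 1/(g + (6 + U)) = 1/(6 + U + g))
B + P(113, -201) = 38697 + 1/(6 - 201 + 113) = 38697 + 1/(-82) = 38697 - 1/82 = 3173153/82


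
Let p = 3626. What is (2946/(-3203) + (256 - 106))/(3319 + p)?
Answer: 159168/7414945 ≈ 0.021466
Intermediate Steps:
(2946/(-3203) + (256 - 106))/(3319 + p) = (2946/(-3203) + (256 - 106))/(3319 + 3626) = (2946*(-1/3203) + 150)/6945 = (-2946/3203 + 150)*(1/6945) = (477504/3203)*(1/6945) = 159168/7414945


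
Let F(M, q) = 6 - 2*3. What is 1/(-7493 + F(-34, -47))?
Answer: -1/7493 ≈ -0.00013346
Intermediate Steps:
F(M, q) = 0 (F(M, q) = 6 - 6 = 0)
1/(-7493 + F(-34, -47)) = 1/(-7493 + 0) = 1/(-7493) = -1/7493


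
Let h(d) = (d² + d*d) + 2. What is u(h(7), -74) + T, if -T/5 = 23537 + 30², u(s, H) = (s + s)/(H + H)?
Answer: -4520895/37 ≈ -1.2219e+5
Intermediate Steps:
h(d) = 2 + 2*d² (h(d) = (d² + d²) + 2 = 2*d² + 2 = 2 + 2*d²)
u(s, H) = s/H (u(s, H) = (2*s)/((2*H)) = (2*s)*(1/(2*H)) = s/H)
T = -122185 (T = -5*(23537 + 30²) = -5*(23537 + 900) = -5*24437 = -122185)
u(h(7), -74) + T = (2 + 2*7²)/(-74) - 122185 = (2 + 2*49)*(-1/74) - 122185 = (2 + 98)*(-1/74) - 122185 = 100*(-1/74) - 122185 = -50/37 - 122185 = -4520895/37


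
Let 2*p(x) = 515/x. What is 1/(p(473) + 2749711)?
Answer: 946/2601227121 ≈ 3.6367e-7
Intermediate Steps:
p(x) = 515/(2*x) (p(x) = (515/x)/2 = 515/(2*x))
1/(p(473) + 2749711) = 1/((515/2)/473 + 2749711) = 1/((515/2)*(1/473) + 2749711) = 1/(515/946 + 2749711) = 1/(2601227121/946) = 946/2601227121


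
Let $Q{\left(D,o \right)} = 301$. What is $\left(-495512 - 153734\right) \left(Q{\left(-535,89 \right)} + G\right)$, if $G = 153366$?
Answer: $-99767685082$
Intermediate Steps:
$\left(-495512 - 153734\right) \left(Q{\left(-535,89 \right)} + G\right) = \left(-495512 - 153734\right) \left(301 + 153366\right) = \left(-649246\right) 153667 = -99767685082$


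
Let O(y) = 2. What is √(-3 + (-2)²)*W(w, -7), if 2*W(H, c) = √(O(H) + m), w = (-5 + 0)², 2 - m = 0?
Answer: 1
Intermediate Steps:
m = 2 (m = 2 - 1*0 = 2 + 0 = 2)
w = 25 (w = (-5)² = 25)
W(H, c) = 1 (W(H, c) = √(2 + 2)/2 = √4/2 = (½)*2 = 1)
√(-3 + (-2)²)*W(w, -7) = √(-3 + (-2)²)*1 = √(-3 + 4)*1 = √1*1 = 1*1 = 1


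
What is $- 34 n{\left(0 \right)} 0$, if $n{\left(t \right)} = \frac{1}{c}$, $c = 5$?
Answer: $0$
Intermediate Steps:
$n{\left(t \right)} = \frac{1}{5}$
$- 34 n{\left(0 \right)} 0 = \left(-34\right) \frac{1}{5} \cdot 0 = \left(- \frac{34}{5}\right) 0 = 0$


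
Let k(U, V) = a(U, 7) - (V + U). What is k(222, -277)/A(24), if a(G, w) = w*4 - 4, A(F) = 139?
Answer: 79/139 ≈ 0.56835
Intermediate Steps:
a(G, w) = -4 + 4*w (a(G, w) = 4*w - 4 = -4 + 4*w)
k(U, V) = 24 - U - V (k(U, V) = (-4 + 4*7) - (V + U) = (-4 + 28) - (U + V) = 24 + (-U - V) = 24 - U - V)
k(222, -277)/A(24) = (24 - 1*222 - 1*(-277))/139 = (24 - 222 + 277)*(1/139) = 79*(1/139) = 79/139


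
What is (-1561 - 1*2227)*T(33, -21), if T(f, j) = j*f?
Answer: 2625084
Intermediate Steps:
T(f, j) = f*j
(-1561 - 1*2227)*T(33, -21) = (-1561 - 1*2227)*(33*(-21)) = (-1561 - 2227)*(-693) = -3788*(-693) = 2625084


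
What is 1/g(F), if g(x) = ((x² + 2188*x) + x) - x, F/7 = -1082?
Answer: 1/40793564 ≈ 2.4514e-8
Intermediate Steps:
F = -7574 (F = 7*(-1082) = -7574)
g(x) = x² + 2188*x (g(x) = (x² + 2189*x) - x = x² + 2188*x)
1/g(F) = 1/(-7574*(2188 - 7574)) = 1/(-7574*(-5386)) = 1/40793564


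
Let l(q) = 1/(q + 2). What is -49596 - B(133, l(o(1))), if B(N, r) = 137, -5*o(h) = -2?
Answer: -49733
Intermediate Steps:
o(h) = ⅖ (o(h) = -⅕*(-2) = ⅖)
l(q) = 1/(2 + q)
-49596 - B(133, l(o(1))) = -49596 - 1*137 = -49596 - 137 = -49733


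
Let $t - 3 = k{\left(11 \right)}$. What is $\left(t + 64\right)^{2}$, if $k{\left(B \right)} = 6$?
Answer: $5329$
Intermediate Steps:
$t = 9$ ($t = 3 + 6 = 9$)
$\left(t + 64\right)^{2} = \left(9 + 64\right)^{2} = 73^{2} = 5329$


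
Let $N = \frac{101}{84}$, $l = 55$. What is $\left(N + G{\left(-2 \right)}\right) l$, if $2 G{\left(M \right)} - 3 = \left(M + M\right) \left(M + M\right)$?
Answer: $\frac{49445}{84} \approx 588.63$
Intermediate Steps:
$G{\left(M \right)} = \frac{3}{2} + 2 M^{2}$ ($G{\left(M \right)} = \frac{3}{2} + \frac{\left(M + M\right) \left(M + M\right)}{2} = \frac{3}{2} + \frac{2 M 2 M}{2} = \frac{3}{2} + \frac{4 M^{2}}{2} = \frac{3}{2} + 2 M^{2}$)
$N = \frac{101}{84}$ ($N = 101 \cdot \frac{1}{84} = \frac{101}{84} \approx 1.2024$)
$\left(N + G{\left(-2 \right)}\right) l = \left(\frac{101}{84} + \left(\frac{3}{2} + 2 \left(-2\right)^{2}\right)\right) 55 = \left(\frac{101}{84} + \left(\frac{3}{2} + 2 \cdot 4\right)\right) 55 = \left(\frac{101}{84} + \left(\frac{3}{2} + 8\right)\right) 55 = \left(\frac{101}{84} + \frac{19}{2}\right) 55 = \frac{899}{84} \cdot 55 = \frac{49445}{84}$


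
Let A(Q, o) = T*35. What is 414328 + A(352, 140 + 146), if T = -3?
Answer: 414223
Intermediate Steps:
A(Q, o) = -105 (A(Q, o) = -3*35 = -105)
414328 + A(352, 140 + 146) = 414328 - 105 = 414223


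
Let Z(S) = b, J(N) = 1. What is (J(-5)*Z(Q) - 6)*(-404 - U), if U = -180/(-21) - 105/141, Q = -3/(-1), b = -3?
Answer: 1219419/329 ≈ 3706.4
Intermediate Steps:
Q = 3 (Q = -3*(-1) = 3)
Z(S) = -3
U = 2575/329 (U = -180*(-1/21) - 105*1/141 = 60/7 - 35/47 = 2575/329 ≈ 7.8267)
(J(-5)*Z(Q) - 6)*(-404 - U) = (1*(-3) - 6)*(-404 - 1*2575/329) = (-3 - 6)*(-404 - 2575/329) = -9*(-135491/329) = 1219419/329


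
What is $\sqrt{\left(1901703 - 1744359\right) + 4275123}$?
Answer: $\sqrt{4432467} \approx 2105.3$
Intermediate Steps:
$\sqrt{\left(1901703 - 1744359\right) + 4275123} = \sqrt{157344 + 4275123} = \sqrt{4432467}$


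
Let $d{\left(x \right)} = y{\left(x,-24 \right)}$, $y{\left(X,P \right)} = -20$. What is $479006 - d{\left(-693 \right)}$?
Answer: $479026$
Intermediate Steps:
$d{\left(x \right)} = -20$
$479006 - d{\left(-693 \right)} = 479006 - -20 = 479006 + 20 = 479026$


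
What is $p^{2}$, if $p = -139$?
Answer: $19321$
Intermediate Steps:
$p^{2} = \left(-139\right)^{2} = 19321$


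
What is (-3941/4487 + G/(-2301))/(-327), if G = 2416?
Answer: 2844119/482305707 ≈ 0.0058969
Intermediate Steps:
(-3941/4487 + G/(-2301))/(-327) = (-3941/4487 + 2416/(-2301))/(-327) = (-3941*1/4487 + 2416*(-1/2301))*(-1/327) = (-563/641 - 2416/2301)*(-1/327) = -2844119/1474941*(-1/327) = 2844119/482305707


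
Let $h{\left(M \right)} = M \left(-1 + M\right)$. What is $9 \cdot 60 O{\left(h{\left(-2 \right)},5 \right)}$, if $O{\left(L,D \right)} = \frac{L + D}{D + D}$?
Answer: $594$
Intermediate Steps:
$O{\left(L,D \right)} = \frac{D + L}{2 D}$
$9 \cdot 60 O{\left(h{\left(-2 \right)},5 \right)} = 9 \cdot 60 \frac{5 - 2 \left(-1 - 2\right)}{2 \cdot 5} = 540 \cdot \frac{1}{2} \cdot \frac{1}{5} \left(5 - -6\right) = 540 \cdot \frac{1}{2} \cdot \frac{1}{5} \left(5 + 6\right) = 540 \cdot \frac{1}{2} \cdot \frac{1}{5} \cdot 11 = 540 \cdot \frac{11}{10} = 594$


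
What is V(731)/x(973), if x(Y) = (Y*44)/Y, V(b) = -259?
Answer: -259/44 ≈ -5.8864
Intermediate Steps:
x(Y) = 44 (x(Y) = (44*Y)/Y = 44)
V(731)/x(973) = -259/44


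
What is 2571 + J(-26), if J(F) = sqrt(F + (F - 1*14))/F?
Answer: 2571 - I*sqrt(66)/26 ≈ 2571.0 - 0.31246*I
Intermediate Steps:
J(F) = sqrt(-14 + 2*F)/F (J(F) = sqrt(F + (F - 14))/F = sqrt(F + (-14 + F))/F = sqrt(-14 + 2*F)/F)
2571 + J(-26) = 2571 + sqrt(-14 + 2*(-26))/(-26) = 2571 - sqrt(-14 - 52)/26 = 2571 - I*sqrt(66)/26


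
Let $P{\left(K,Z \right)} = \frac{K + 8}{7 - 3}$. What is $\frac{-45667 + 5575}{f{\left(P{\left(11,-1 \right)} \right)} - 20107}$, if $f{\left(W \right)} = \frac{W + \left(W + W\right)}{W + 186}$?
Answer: $\frac{7647549}{3835396} \approx 1.9939$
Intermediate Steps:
$P{\left(K,Z \right)} = 2 + \frac{K}{4}$ ($P{\left(K,Z \right)} = \frac{8 + K}{4} = \left(8 + K\right) \frac{1}{4} = 2 + \frac{K}{4}$)
$f{\left(W \right)} = \frac{3 W}{186 + W}$ ($f{\left(W \right)} = \frac{W + 2 W}{186 + W} = \frac{3 W}{186 + W}$)
$\frac{-45667 + 5575}{f{\left(P{\left(11,-1 \right)} \right)} - 20107} = \frac{-45667 + 5575}{\frac{3 \left(2 + \frac{1}{4} \cdot 11\right)}{186 + \left(2 + \frac{1}{4} \cdot 11\right)} - 20107} = - \frac{40092}{\frac{3 \left(2 + \frac{11}{4}\right)}{186 + \left(2 + \frac{11}{4}\right)} - 20107} = - \frac{40092}{3 \cdot \frac{19}{4} \frac{1}{186 + \frac{19}{4}} - 20107} = - \frac{40092}{3 \cdot \frac{19}{4} \frac{1}{\frac{763}{4}} - 20107} = - \frac{40092}{3 \cdot \frac{19}{4} \cdot \frac{4}{763} - 20107} = - \frac{40092}{\frac{57}{763} - 20107} = - \frac{40092}{- \frac{15341584}{763}} = \left(-40092\right) \left(- \frac{763}{15341584}\right) = \frac{7647549}{3835396}$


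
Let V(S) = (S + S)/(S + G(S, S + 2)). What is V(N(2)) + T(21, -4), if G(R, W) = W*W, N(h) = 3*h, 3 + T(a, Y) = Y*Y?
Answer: 461/35 ≈ 13.171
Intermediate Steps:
T(a, Y) = -3 + Y² (T(a, Y) = -3 + Y*Y = -3 + Y²)
G(R, W) = W²
V(S) = 2*S/(S + (2 + S)²) (V(S) = (S + S)/(S + (S + 2)²) = (2*S)/(S + (2 + S)²) = 2*S/(S + (2 + S)²))
V(N(2)) + T(21, -4) = 2*(3*2)/(3*2 + (2 + 3*2)²) + (-3 + (-4)²) = 2*6/(6 + (2 + 6)²) + (-3 + 16) = 2*6/(6 + 8²) + 13 = 2*6/(6 + 64) + 13 = 2*6/70 + 13 = 2*6*(1/70) + 13 = 6/35 + 13 = 461/35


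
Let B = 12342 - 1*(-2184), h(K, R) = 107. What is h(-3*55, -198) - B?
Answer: -14419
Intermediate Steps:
B = 14526 (B = 12342 + 2184 = 14526)
h(-3*55, -198) - B = 107 - 1*14526 = 107 - 14526 = -14419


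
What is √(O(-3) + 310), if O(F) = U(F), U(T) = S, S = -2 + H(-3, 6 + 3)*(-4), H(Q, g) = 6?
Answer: 2*√71 ≈ 16.852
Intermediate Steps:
S = -26 (S = -2 + 6*(-4) = -2 - 24 = -26)
U(T) = -26
O(F) = -26
√(O(-3) + 310) = √(-26 + 310) = √284 = 2*√71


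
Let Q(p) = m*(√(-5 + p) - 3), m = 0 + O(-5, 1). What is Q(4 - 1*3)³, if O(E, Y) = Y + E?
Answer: -576 - 2944*I ≈ -576.0 - 2944.0*I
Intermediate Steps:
O(E, Y) = E + Y
m = -4 (m = 0 + (-5 + 1) = 0 - 4 = -4)
Q(p) = 12 - 4*√(-5 + p) (Q(p) = -4*(√(-5 + p) - 3) = -4*(-3 + √(-5 + p)) = 12 - 4*√(-5 + p))
Q(4 - 1*3)³ = (12 - 4*√(-5 + (4 - 1*3)))³ = (12 - 4*√(-5 + (4 - 3)))³ = (12 - 4*√(-5 + 1))³ = (12 - 8*I)³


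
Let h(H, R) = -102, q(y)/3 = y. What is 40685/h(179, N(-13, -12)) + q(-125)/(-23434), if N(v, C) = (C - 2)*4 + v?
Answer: -238343510/597567 ≈ -398.86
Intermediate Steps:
q(y) = 3*y
N(v, C) = -8 + v + 4*C (N(v, C) = (-2 + C)*4 + v = (-8 + 4*C) + v = -8 + v + 4*C)
40685/h(179, N(-13, -12)) + q(-125)/(-23434) = 40685/(-102) + (3*(-125))/(-23434) = 40685*(-1/102) - 375*(-1/23434) = -40685/102 + 375/23434 = -238343510/597567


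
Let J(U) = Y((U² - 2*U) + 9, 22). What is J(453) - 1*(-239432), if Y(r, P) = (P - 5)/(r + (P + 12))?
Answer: 48926971489/204346 ≈ 2.3943e+5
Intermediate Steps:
Y(r, P) = (-5 + P)/(12 + P + r) (Y(r, P) = (-5 + P)/(r + (12 + P)) = (-5 + P)/(12 + P + r))
J(U) = 17/(43 + U² - 2*U) (J(U) = (-5 + 22)/(12 + 22 + ((U² - 2*U) + 9)) = 17/(12 + 22 + (9 + U² - 2*U)) = 17/(43 + U² - 2*U))
J(453) - 1*(-239432) = 17/(43 + 453² - 2*453) - 1*(-239432) = 17/(43 + 205209 - 906) + 239432 = 17/204346 + 239432 = 48926971489/204346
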